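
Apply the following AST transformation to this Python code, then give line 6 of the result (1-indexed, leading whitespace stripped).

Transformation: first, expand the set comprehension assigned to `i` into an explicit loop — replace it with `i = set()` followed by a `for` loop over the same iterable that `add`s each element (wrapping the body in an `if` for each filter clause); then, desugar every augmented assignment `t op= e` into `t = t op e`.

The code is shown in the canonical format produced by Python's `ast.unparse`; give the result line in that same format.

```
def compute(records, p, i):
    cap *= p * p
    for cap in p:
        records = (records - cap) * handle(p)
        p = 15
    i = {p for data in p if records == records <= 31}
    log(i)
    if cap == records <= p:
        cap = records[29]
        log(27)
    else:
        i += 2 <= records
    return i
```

Transformed code:
def compute(records, p, i):
    cap = cap * (p * p)
    for cap in p:
        records = (records - cap) * handle(p)
        p = 15
    i = set()
    for data in p:
        if records == records <= 31:
            i.add(p)
    log(i)
    if cap == records <= p:
        cap = records[29]
        log(27)
    else:
        i = i + (2 <= records)
    return i

i = set()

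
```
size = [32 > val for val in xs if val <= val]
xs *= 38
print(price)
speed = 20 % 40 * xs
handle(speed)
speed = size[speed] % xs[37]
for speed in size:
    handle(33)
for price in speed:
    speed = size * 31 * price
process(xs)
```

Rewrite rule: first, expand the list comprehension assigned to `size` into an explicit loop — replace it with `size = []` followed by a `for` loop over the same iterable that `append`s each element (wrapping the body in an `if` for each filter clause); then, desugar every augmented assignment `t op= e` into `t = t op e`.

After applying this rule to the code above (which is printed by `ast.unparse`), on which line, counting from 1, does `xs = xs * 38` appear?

Transformed code:
size = []
for val in xs:
    if val <= val:
        size.append(32 > val)
xs = xs * 38
print(price)
speed = 20 % 40 * xs
handle(speed)
speed = size[speed] % xs[37]
for speed in size:
    handle(33)
for price in speed:
    speed = size * 31 * price
process(xs)

5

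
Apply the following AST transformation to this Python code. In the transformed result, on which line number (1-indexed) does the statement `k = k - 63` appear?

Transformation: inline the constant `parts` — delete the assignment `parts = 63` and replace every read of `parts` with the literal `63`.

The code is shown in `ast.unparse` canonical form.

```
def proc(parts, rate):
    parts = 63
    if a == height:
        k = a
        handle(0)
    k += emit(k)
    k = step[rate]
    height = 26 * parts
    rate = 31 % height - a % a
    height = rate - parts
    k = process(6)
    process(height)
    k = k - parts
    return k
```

12

Transformed code:
def proc(parts, rate):
    if a == height:
        k = a
        handle(0)
    k += emit(k)
    k = step[rate]
    height = 26 * 63
    rate = 31 % height - a % a
    height = rate - 63
    k = process(6)
    process(height)
    k = k - 63
    return k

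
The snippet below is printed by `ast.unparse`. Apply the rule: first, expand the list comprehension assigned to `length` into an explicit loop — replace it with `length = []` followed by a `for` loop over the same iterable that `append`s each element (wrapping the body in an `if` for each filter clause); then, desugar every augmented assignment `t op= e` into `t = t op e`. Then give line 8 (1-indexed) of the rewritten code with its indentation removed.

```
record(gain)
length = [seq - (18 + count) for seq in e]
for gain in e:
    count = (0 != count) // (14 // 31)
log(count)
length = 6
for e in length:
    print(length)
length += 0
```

Transformed code:
record(gain)
length = []
for seq in e:
    length.append(seq - (18 + count))
for gain in e:
    count = (0 != count) // (14 // 31)
log(count)
length = 6
for e in length:
    print(length)
length = length + 0

length = 6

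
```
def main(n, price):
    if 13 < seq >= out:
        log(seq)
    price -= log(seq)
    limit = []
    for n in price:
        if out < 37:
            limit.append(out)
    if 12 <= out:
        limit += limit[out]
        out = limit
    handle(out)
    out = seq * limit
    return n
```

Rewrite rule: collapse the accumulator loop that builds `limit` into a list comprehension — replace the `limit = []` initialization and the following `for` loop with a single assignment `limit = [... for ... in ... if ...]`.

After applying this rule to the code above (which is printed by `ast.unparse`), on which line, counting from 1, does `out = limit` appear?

8

Transformed code:
def main(n, price):
    if 13 < seq >= out:
        log(seq)
    price -= log(seq)
    limit = [out for n in price if out < 37]
    if 12 <= out:
        limit += limit[out]
        out = limit
    handle(out)
    out = seq * limit
    return n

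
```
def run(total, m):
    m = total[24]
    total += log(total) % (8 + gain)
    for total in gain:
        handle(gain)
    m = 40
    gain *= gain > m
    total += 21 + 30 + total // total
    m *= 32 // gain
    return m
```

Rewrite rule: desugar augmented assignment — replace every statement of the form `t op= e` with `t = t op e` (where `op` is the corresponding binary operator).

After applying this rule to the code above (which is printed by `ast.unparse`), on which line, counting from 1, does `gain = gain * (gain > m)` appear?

7

Transformed code:
def run(total, m):
    m = total[24]
    total = total + log(total) % (8 + gain)
    for total in gain:
        handle(gain)
    m = 40
    gain = gain * (gain > m)
    total = total + (21 + 30 + total // total)
    m = m * (32 // gain)
    return m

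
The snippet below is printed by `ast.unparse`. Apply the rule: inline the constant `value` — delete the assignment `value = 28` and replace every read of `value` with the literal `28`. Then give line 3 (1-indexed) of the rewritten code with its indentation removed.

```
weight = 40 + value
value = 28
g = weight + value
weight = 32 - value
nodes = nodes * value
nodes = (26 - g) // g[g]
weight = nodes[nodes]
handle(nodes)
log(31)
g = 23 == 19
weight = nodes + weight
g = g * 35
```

weight = 32 - 28

Transformed code:
weight = 40 + 28
g = weight + 28
weight = 32 - 28
nodes = nodes * 28
nodes = (26 - g) // g[g]
weight = nodes[nodes]
handle(nodes)
log(31)
g = 23 == 19
weight = nodes + weight
g = g * 35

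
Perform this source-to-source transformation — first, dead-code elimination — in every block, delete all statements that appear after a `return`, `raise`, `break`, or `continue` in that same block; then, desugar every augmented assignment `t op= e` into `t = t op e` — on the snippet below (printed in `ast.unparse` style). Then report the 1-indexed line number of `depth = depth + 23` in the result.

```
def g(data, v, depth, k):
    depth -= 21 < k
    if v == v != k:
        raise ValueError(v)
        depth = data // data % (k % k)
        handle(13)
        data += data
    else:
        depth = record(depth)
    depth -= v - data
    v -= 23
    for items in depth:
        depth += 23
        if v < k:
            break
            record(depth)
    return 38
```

Transformed code:
def g(data, v, depth, k):
    depth = depth - (21 < k)
    if v == v != k:
        raise ValueError(v)
    else:
        depth = record(depth)
    depth = depth - (v - data)
    v = v - 23
    for items in depth:
        depth = depth + 23
        if v < k:
            break
    return 38

10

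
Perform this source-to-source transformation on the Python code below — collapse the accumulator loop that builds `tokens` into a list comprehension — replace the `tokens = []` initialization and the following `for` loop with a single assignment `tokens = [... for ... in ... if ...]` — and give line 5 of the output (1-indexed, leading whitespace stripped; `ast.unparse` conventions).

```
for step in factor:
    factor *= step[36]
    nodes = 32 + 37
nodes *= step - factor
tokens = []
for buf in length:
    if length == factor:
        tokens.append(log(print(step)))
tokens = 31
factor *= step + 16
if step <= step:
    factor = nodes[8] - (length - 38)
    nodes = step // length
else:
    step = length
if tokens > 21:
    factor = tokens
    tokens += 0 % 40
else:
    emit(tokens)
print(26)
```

tokens = [log(print(step)) for buf in length if length == factor]

Transformed code:
for step in factor:
    factor *= step[36]
    nodes = 32 + 37
nodes *= step - factor
tokens = [log(print(step)) for buf in length if length == factor]
tokens = 31
factor *= step + 16
if step <= step:
    factor = nodes[8] - (length - 38)
    nodes = step // length
else:
    step = length
if tokens > 21:
    factor = tokens
    tokens += 0 % 40
else:
    emit(tokens)
print(26)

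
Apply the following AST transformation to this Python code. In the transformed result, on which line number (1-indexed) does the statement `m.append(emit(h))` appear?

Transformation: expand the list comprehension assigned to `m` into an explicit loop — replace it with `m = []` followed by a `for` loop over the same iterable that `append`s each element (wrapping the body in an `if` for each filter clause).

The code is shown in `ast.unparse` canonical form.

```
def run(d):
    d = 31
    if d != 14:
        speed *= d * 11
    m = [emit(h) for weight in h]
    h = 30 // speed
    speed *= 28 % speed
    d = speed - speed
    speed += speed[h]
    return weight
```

Transformed code:
def run(d):
    d = 31
    if d != 14:
        speed *= d * 11
    m = []
    for weight in h:
        m.append(emit(h))
    h = 30 // speed
    speed *= 28 % speed
    d = speed - speed
    speed += speed[h]
    return weight

7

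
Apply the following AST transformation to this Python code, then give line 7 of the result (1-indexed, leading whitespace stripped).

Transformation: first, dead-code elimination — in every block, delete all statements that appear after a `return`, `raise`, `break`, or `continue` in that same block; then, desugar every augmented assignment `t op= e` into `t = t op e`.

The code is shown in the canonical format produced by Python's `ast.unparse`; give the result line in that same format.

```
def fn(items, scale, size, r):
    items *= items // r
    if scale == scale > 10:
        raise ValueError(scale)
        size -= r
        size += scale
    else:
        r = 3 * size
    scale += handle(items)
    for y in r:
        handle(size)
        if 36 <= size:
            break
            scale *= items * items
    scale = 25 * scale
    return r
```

scale = scale + handle(items)

Transformed code:
def fn(items, scale, size, r):
    items = items * (items // r)
    if scale == scale > 10:
        raise ValueError(scale)
    else:
        r = 3 * size
    scale = scale + handle(items)
    for y in r:
        handle(size)
        if 36 <= size:
            break
    scale = 25 * scale
    return r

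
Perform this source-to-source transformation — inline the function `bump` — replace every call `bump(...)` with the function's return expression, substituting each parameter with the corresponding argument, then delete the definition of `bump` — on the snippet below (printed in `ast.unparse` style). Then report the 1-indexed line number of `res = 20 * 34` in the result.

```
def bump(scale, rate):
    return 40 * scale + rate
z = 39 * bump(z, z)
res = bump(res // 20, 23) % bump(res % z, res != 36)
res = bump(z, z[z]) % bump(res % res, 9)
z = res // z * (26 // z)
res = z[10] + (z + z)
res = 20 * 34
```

Transformed code:
z = 39 * (40 * z + z)
res = (40 * (res // 20) + 23) % (40 * (res % z) + (res != 36))
res = (40 * z + z[z]) % (40 * (res % res) + 9)
z = res // z * (26 // z)
res = z[10] + (z + z)
res = 20 * 34

6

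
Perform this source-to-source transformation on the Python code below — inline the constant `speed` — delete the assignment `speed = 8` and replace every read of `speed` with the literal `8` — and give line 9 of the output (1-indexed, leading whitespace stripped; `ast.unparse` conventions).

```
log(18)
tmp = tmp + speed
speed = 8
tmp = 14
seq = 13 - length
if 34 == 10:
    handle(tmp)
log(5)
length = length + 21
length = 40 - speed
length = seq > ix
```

Transformed code:
log(18)
tmp = tmp + 8
tmp = 14
seq = 13 - length
if 34 == 10:
    handle(tmp)
log(5)
length = length + 21
length = 40 - 8
length = seq > ix

length = 40 - 8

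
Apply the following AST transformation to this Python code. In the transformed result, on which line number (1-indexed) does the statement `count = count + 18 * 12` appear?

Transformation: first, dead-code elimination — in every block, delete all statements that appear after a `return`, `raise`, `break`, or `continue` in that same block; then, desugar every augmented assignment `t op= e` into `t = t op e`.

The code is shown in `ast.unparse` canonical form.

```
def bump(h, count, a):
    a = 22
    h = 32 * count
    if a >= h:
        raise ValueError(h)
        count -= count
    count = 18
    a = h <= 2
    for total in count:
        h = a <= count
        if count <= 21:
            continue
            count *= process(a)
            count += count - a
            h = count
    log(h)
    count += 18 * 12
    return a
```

Transformed code:
def bump(h, count, a):
    a = 22
    h = 32 * count
    if a >= h:
        raise ValueError(h)
    count = 18
    a = h <= 2
    for total in count:
        h = a <= count
        if count <= 21:
            continue
    log(h)
    count = count + 18 * 12
    return a

13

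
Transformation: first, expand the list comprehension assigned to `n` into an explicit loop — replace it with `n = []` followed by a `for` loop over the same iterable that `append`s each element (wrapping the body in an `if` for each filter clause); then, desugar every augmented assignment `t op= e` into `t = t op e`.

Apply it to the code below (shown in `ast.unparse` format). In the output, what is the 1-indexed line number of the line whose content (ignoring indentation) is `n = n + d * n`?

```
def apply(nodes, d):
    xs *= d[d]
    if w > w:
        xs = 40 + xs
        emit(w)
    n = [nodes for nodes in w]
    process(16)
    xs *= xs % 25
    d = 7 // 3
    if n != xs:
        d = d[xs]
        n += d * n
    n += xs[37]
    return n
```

Transformed code:
def apply(nodes, d):
    xs = xs * d[d]
    if w > w:
        xs = 40 + xs
        emit(w)
    n = []
    for nodes in w:
        n.append(nodes)
    process(16)
    xs = xs * (xs % 25)
    d = 7 // 3
    if n != xs:
        d = d[xs]
        n = n + d * n
    n = n + xs[37]
    return n

14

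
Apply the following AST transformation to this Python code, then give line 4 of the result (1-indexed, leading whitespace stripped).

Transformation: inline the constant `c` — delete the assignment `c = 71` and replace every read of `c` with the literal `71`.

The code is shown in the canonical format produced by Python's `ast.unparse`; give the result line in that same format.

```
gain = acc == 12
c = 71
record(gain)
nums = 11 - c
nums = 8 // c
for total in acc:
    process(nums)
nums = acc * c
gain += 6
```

nums = 8 // 71

Transformed code:
gain = acc == 12
record(gain)
nums = 11 - 71
nums = 8 // 71
for total in acc:
    process(nums)
nums = acc * 71
gain += 6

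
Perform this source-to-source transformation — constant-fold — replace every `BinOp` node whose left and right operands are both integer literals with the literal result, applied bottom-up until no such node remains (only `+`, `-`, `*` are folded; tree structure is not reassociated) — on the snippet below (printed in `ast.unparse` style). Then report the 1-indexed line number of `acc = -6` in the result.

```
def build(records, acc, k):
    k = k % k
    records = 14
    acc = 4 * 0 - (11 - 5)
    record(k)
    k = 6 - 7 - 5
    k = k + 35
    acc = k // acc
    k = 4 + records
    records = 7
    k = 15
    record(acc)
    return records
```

4

Transformed code:
def build(records, acc, k):
    k = k % k
    records = 14
    acc = -6
    record(k)
    k = -6
    k = k + 35
    acc = k // acc
    k = 4 + records
    records = 7
    k = 15
    record(acc)
    return records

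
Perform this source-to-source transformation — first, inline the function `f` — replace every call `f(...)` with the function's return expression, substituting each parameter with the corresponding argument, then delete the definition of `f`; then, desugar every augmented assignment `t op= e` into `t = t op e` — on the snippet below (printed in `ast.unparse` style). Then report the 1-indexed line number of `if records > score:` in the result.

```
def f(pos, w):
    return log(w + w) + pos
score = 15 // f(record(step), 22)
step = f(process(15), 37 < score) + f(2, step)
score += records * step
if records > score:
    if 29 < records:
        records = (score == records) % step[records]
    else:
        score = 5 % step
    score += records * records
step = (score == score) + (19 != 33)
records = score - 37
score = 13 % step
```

4

Transformed code:
score = 15 // (log(22 + 22) + record(step))
step = log((37 < score) + (37 < score)) + process(15) + (log(step + step) + 2)
score = score + records * step
if records > score:
    if 29 < records:
        records = (score == records) % step[records]
    else:
        score = 5 % step
    score = score + records * records
step = (score == score) + (19 != 33)
records = score - 37
score = 13 % step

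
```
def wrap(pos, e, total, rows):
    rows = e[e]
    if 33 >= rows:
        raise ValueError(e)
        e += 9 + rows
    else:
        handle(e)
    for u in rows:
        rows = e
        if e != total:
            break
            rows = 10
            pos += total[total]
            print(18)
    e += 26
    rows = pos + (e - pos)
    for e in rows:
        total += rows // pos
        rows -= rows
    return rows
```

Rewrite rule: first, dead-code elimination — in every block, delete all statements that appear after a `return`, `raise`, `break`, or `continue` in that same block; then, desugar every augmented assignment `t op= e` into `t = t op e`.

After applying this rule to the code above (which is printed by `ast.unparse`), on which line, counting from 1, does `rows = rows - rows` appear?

Transformed code:
def wrap(pos, e, total, rows):
    rows = e[e]
    if 33 >= rows:
        raise ValueError(e)
    else:
        handle(e)
    for u in rows:
        rows = e
        if e != total:
            break
    e = e + 26
    rows = pos + (e - pos)
    for e in rows:
        total = total + rows // pos
        rows = rows - rows
    return rows

15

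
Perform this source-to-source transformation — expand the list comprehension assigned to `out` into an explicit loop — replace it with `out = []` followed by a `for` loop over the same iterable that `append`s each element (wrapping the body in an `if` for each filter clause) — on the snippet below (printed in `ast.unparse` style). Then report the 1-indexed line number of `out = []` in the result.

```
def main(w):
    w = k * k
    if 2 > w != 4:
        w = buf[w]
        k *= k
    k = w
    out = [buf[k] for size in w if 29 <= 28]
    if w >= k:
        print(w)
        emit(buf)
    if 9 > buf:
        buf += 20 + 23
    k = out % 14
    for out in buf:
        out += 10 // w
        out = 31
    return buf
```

7

Transformed code:
def main(w):
    w = k * k
    if 2 > w != 4:
        w = buf[w]
        k *= k
    k = w
    out = []
    for size in w:
        if 29 <= 28:
            out.append(buf[k])
    if w >= k:
        print(w)
        emit(buf)
    if 9 > buf:
        buf += 20 + 23
    k = out % 14
    for out in buf:
        out += 10 // w
        out = 31
    return buf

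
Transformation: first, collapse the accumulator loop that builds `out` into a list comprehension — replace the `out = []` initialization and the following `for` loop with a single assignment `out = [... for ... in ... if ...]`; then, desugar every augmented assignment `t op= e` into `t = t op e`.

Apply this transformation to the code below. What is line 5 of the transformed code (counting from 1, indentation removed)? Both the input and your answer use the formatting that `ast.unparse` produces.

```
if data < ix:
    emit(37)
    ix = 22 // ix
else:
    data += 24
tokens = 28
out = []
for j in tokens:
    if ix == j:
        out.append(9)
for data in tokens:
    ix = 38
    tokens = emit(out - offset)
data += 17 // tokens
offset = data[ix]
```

Transformed code:
if data < ix:
    emit(37)
    ix = 22 // ix
else:
    data = data + 24
tokens = 28
out = [9 for j in tokens if ix == j]
for data in tokens:
    ix = 38
    tokens = emit(out - offset)
data = data + 17 // tokens
offset = data[ix]

data = data + 24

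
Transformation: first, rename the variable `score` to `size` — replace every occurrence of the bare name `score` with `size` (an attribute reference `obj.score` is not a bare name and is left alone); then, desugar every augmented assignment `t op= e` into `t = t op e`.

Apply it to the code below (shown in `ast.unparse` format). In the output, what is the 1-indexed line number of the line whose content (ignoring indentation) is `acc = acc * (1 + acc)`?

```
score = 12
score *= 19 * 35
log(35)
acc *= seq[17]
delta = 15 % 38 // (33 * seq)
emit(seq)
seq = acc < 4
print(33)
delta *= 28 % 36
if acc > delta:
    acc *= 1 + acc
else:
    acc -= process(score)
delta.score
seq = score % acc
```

Transformed code:
size = 12
size = size * (19 * 35)
log(35)
acc = acc * seq[17]
delta = 15 % 38 // (33 * seq)
emit(seq)
seq = acc < 4
print(33)
delta = delta * (28 % 36)
if acc > delta:
    acc = acc * (1 + acc)
else:
    acc = acc - process(size)
delta.score
seq = size % acc

11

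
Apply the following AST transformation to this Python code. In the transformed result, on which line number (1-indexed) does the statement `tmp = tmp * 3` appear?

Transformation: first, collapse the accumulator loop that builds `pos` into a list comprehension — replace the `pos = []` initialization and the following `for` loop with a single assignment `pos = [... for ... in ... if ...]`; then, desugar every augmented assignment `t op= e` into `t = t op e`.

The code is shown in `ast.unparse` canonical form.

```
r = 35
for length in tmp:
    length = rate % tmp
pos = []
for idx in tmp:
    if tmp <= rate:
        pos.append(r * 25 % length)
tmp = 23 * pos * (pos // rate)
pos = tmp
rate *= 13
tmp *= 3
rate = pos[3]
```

8

Transformed code:
r = 35
for length in tmp:
    length = rate % tmp
pos = [r * 25 % length for idx in tmp if tmp <= rate]
tmp = 23 * pos * (pos // rate)
pos = tmp
rate = rate * 13
tmp = tmp * 3
rate = pos[3]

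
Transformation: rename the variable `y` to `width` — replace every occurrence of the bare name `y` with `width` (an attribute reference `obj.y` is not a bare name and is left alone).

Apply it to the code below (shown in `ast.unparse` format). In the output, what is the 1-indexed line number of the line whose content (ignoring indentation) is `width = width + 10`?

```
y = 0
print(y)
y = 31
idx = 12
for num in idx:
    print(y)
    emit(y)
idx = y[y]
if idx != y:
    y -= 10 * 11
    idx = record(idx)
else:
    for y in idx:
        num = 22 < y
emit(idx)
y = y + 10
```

Transformed code:
width = 0
print(width)
width = 31
idx = 12
for num in idx:
    print(width)
    emit(width)
idx = width[width]
if idx != width:
    width -= 10 * 11
    idx = record(idx)
else:
    for width in idx:
        num = 22 < width
emit(idx)
width = width + 10

16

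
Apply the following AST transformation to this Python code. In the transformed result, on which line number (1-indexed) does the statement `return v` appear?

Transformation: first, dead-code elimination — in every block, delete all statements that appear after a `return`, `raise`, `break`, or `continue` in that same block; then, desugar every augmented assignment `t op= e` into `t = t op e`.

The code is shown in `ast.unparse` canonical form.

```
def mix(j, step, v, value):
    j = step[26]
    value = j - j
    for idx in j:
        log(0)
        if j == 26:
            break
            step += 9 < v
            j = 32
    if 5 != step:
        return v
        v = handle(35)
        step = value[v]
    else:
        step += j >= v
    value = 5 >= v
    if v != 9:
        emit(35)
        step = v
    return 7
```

Transformed code:
def mix(j, step, v, value):
    j = step[26]
    value = j - j
    for idx in j:
        log(0)
        if j == 26:
            break
    if 5 != step:
        return v
    else:
        step = step + (j >= v)
    value = 5 >= v
    if v != 9:
        emit(35)
        step = v
    return 7

9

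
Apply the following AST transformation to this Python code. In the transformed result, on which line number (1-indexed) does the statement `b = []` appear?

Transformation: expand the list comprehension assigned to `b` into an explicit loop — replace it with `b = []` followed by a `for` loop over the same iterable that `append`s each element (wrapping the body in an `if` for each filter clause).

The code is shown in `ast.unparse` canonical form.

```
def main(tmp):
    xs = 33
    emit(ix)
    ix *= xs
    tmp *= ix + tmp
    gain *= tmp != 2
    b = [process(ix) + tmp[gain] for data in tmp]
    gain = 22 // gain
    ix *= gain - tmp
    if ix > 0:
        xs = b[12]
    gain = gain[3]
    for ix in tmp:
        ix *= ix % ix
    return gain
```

Transformed code:
def main(tmp):
    xs = 33
    emit(ix)
    ix *= xs
    tmp *= ix + tmp
    gain *= tmp != 2
    b = []
    for data in tmp:
        b.append(process(ix) + tmp[gain])
    gain = 22 // gain
    ix *= gain - tmp
    if ix > 0:
        xs = b[12]
    gain = gain[3]
    for ix in tmp:
        ix *= ix % ix
    return gain

7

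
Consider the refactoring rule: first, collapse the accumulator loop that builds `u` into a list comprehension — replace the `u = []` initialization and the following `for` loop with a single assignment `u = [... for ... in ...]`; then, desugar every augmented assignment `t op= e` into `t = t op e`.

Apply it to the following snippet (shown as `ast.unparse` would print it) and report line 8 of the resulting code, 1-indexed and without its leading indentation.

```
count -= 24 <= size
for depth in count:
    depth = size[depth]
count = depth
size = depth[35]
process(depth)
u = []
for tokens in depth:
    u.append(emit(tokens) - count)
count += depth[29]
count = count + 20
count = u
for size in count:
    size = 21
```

count = count + depth[29]

Transformed code:
count = count - (24 <= size)
for depth in count:
    depth = size[depth]
count = depth
size = depth[35]
process(depth)
u = [emit(tokens) - count for tokens in depth]
count = count + depth[29]
count = count + 20
count = u
for size in count:
    size = 21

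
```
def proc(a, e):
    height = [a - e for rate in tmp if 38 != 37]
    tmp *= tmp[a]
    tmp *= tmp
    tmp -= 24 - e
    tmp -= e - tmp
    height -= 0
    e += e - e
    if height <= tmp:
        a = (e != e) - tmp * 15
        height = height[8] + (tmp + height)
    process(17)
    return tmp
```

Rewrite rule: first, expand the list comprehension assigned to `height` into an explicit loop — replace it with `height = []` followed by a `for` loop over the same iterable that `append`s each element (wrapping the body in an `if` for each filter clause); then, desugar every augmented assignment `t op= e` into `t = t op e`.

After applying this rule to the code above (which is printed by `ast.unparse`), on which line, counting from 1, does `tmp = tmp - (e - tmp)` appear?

9

Transformed code:
def proc(a, e):
    height = []
    for rate in tmp:
        if 38 != 37:
            height.append(a - e)
    tmp = tmp * tmp[a]
    tmp = tmp * tmp
    tmp = tmp - (24 - e)
    tmp = tmp - (e - tmp)
    height = height - 0
    e = e + (e - e)
    if height <= tmp:
        a = (e != e) - tmp * 15
        height = height[8] + (tmp + height)
    process(17)
    return tmp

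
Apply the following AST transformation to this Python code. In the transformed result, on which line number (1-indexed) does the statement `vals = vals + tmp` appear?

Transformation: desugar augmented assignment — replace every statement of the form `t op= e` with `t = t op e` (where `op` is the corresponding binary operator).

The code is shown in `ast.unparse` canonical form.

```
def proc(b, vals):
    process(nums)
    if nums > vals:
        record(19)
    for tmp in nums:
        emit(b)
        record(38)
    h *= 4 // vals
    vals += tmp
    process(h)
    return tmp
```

9

Transformed code:
def proc(b, vals):
    process(nums)
    if nums > vals:
        record(19)
    for tmp in nums:
        emit(b)
        record(38)
    h = h * (4 // vals)
    vals = vals + tmp
    process(h)
    return tmp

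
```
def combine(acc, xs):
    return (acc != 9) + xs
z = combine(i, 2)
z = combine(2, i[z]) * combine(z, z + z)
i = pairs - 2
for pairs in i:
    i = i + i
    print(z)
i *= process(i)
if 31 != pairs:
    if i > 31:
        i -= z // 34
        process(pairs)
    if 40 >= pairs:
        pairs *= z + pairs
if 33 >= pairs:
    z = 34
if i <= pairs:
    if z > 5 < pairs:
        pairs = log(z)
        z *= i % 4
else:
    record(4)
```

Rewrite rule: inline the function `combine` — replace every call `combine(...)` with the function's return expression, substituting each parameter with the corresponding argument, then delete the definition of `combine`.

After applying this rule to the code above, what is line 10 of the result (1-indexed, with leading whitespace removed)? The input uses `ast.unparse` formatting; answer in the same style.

i -= z // 34

Transformed code:
z = (i != 9) + 2
z = ((2 != 9) + i[z]) * ((z != 9) + (z + z))
i = pairs - 2
for pairs in i:
    i = i + i
    print(z)
i *= process(i)
if 31 != pairs:
    if i > 31:
        i -= z // 34
        process(pairs)
    if 40 >= pairs:
        pairs *= z + pairs
if 33 >= pairs:
    z = 34
if i <= pairs:
    if z > 5 < pairs:
        pairs = log(z)
        z *= i % 4
else:
    record(4)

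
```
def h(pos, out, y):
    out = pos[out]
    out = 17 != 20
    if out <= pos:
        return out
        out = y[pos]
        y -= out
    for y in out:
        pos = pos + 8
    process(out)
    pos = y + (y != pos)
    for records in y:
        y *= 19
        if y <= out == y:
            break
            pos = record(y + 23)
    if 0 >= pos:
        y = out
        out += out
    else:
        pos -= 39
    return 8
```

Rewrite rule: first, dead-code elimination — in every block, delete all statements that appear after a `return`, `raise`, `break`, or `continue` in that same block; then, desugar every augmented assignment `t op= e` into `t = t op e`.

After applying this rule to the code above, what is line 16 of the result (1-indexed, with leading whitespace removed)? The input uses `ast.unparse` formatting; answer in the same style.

Transformed code:
def h(pos, out, y):
    out = pos[out]
    out = 17 != 20
    if out <= pos:
        return out
    for y in out:
        pos = pos + 8
    process(out)
    pos = y + (y != pos)
    for records in y:
        y = y * 19
        if y <= out == y:
            break
    if 0 >= pos:
        y = out
        out = out + out
    else:
        pos = pos - 39
    return 8

out = out + out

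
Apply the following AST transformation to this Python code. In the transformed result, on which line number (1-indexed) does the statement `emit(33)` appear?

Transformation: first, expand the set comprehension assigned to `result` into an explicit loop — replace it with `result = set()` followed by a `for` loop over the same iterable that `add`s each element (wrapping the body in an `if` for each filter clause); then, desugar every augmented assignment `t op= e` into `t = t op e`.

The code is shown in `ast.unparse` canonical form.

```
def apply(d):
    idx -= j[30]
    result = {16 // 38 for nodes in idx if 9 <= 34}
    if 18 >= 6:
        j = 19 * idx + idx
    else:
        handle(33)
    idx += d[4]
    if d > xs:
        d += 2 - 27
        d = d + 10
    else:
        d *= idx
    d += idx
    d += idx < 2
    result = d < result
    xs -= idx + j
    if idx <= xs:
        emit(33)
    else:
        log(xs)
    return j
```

22

Transformed code:
def apply(d):
    idx = idx - j[30]
    result = set()
    for nodes in idx:
        if 9 <= 34:
            result.add(16 // 38)
    if 18 >= 6:
        j = 19 * idx + idx
    else:
        handle(33)
    idx = idx + d[4]
    if d > xs:
        d = d + (2 - 27)
        d = d + 10
    else:
        d = d * idx
    d = d + idx
    d = d + (idx < 2)
    result = d < result
    xs = xs - (idx + j)
    if idx <= xs:
        emit(33)
    else:
        log(xs)
    return j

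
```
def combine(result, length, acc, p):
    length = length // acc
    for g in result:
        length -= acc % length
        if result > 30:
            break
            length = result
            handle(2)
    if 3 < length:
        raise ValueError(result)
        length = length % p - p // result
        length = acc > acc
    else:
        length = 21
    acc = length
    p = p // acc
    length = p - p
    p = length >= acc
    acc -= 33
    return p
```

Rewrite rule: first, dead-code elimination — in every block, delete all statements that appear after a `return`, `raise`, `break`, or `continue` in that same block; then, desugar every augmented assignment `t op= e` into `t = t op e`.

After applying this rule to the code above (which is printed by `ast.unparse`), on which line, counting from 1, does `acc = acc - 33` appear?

15

Transformed code:
def combine(result, length, acc, p):
    length = length // acc
    for g in result:
        length = length - acc % length
        if result > 30:
            break
    if 3 < length:
        raise ValueError(result)
    else:
        length = 21
    acc = length
    p = p // acc
    length = p - p
    p = length >= acc
    acc = acc - 33
    return p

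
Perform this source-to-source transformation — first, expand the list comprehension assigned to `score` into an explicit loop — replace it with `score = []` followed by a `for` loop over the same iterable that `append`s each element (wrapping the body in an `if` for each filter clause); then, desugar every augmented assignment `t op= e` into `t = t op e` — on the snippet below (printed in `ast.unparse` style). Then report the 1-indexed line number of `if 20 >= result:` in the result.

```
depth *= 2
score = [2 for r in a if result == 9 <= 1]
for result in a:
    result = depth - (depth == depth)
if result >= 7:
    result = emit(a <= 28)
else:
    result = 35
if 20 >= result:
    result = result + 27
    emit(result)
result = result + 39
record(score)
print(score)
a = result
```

12

Transformed code:
depth = depth * 2
score = []
for r in a:
    if result == 9 <= 1:
        score.append(2)
for result in a:
    result = depth - (depth == depth)
if result >= 7:
    result = emit(a <= 28)
else:
    result = 35
if 20 >= result:
    result = result + 27
    emit(result)
result = result + 39
record(score)
print(score)
a = result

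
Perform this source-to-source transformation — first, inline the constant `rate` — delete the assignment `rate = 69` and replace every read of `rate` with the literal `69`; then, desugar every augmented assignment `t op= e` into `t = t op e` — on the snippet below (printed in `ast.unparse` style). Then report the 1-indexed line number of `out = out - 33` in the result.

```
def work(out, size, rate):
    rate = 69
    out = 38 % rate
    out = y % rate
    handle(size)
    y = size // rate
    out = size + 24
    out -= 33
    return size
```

7

Transformed code:
def work(out, size, rate):
    out = 38 % 69
    out = y % 69
    handle(size)
    y = size // 69
    out = size + 24
    out = out - 33
    return size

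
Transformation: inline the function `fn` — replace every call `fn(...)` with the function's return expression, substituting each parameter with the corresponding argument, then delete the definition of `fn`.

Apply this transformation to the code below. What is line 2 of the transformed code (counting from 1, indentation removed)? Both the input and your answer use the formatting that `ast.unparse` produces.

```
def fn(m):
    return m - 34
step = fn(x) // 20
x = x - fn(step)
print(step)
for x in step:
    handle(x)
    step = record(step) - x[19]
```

x = x - (step - 34)

Transformed code:
step = (x - 34) // 20
x = x - (step - 34)
print(step)
for x in step:
    handle(x)
    step = record(step) - x[19]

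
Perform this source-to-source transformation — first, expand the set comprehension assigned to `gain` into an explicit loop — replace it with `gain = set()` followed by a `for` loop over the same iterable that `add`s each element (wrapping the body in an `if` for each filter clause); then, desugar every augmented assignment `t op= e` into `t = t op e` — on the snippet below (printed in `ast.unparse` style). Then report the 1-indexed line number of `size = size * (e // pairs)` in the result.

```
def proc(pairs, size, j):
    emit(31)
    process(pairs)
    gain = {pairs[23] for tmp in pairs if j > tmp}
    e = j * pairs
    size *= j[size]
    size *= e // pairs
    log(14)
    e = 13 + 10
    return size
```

Transformed code:
def proc(pairs, size, j):
    emit(31)
    process(pairs)
    gain = set()
    for tmp in pairs:
        if j > tmp:
            gain.add(pairs[23])
    e = j * pairs
    size = size * j[size]
    size = size * (e // pairs)
    log(14)
    e = 13 + 10
    return size

10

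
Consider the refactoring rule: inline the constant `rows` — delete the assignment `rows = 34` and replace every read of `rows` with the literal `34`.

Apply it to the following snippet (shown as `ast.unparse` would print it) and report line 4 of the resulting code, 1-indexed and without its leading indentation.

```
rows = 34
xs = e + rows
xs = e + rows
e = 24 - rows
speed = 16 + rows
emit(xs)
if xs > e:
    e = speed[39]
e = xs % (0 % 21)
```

Transformed code:
xs = e + 34
xs = e + 34
e = 24 - 34
speed = 16 + 34
emit(xs)
if xs > e:
    e = speed[39]
e = xs % (0 % 21)

speed = 16 + 34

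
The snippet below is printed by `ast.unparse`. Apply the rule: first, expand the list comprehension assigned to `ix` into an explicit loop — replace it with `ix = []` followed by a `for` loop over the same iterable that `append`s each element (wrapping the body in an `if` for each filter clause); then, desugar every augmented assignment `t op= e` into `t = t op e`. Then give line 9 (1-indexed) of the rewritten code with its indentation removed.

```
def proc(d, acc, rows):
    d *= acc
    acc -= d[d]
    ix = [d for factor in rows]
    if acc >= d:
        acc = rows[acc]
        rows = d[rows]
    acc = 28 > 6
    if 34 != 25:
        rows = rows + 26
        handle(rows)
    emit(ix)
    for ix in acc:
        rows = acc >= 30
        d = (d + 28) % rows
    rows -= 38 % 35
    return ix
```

Transformed code:
def proc(d, acc, rows):
    d = d * acc
    acc = acc - d[d]
    ix = []
    for factor in rows:
        ix.append(d)
    if acc >= d:
        acc = rows[acc]
        rows = d[rows]
    acc = 28 > 6
    if 34 != 25:
        rows = rows + 26
        handle(rows)
    emit(ix)
    for ix in acc:
        rows = acc >= 30
        d = (d + 28) % rows
    rows = rows - 38 % 35
    return ix

rows = d[rows]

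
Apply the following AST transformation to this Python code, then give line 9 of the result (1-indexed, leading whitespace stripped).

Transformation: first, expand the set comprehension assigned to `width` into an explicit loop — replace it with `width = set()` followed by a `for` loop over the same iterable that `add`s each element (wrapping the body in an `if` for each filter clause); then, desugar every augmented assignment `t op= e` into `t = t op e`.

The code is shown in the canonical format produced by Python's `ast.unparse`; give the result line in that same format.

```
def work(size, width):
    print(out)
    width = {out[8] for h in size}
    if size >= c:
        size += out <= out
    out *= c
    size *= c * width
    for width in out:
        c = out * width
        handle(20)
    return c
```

Transformed code:
def work(size, width):
    print(out)
    width = set()
    for h in size:
        width.add(out[8])
    if size >= c:
        size = size + (out <= out)
    out = out * c
    size = size * (c * width)
    for width in out:
        c = out * width
        handle(20)
    return c

size = size * (c * width)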